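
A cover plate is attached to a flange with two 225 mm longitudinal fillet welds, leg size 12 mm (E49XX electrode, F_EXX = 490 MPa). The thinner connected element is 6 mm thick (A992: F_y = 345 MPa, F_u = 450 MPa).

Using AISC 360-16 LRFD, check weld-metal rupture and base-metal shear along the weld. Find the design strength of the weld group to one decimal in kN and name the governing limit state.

546.8 kN (base-metal shear governs)

Weld metal: throat = 0.707×12 = 8.484 mm, L = 2×225 = 450 mm. φR_n = 0.75 × 0.6 × 490 × 8.484 × 450 = 841.8 kN.
Base metal shear (6 mm plate): yield φR_n = 1.0×0.6×345×6×450 = 558.9 kN; rupture φR_n = 0.75×0.6×450×6×450 = 546.8 kN; take 546.8 kN (rupture).
Governing: min(841.8, 546.8) = 546.8 kN → base-metal shear.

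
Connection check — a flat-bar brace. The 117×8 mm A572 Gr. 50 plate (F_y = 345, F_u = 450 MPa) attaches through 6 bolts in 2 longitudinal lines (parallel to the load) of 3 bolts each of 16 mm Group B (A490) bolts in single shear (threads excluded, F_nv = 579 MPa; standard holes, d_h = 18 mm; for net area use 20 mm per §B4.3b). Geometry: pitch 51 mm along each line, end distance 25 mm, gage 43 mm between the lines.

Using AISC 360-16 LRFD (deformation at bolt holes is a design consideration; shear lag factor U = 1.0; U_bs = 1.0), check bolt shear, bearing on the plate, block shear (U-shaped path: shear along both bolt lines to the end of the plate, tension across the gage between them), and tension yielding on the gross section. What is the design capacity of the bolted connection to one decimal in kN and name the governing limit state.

290.6 kN (gross-section yield governs)

Bolt shear: A_b = π(16)²/4 = 201.06 mm². φR_n = 0.75 × 579 × 201.06 × 6 × 1 = 523.9 kN.
Bearing (8 mm plate, F_u = 450 MPa): end bolts L_c = 25 − 18/2 = 16, R_n = min(1.2×16×8×450, 2.4×16×8×450) = 69.12 kN/bolt; interior L_c = 51 − 18 = 33, R_n = 138.24 kN/bolt. φR_n = 0.75 × (2×69.12 + 4×138.24) = 518.4 kN.
Block shear: shear path 2×[25+2×51] = 2×127 mm, A_gv = 2032, A_nv = 2×(127 − 2.5×20)×8 = 1232 mm²; tension across gage: (43 − 1×20)×8 = 184 mm². R_n = min(0.6×450×1232, 0.6×345×2032) + 1.0×450×184 = min(332.64, 420.62) + 82.8 = 415.44 kN. φR_n = 0.75 × 415.44 = 311.6 kN.
Tension yield (gross): A_g = 117×8 = 936 mm². φR_n = 0.90 × 345 × 936 = 290.6 kN.
Governing: min(523.9, 518.4, 311.6, 290.6) = 290.6 kN → gross-section yield.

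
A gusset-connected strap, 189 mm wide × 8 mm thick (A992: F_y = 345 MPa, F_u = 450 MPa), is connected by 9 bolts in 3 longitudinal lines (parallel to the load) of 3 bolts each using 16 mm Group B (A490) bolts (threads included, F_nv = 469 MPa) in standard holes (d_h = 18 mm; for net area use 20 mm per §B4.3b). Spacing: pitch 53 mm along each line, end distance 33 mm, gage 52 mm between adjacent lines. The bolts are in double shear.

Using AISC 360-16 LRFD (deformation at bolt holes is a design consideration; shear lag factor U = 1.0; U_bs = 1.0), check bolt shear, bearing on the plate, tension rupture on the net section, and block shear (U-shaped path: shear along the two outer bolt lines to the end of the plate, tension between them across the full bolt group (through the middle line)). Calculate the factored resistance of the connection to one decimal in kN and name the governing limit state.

348.3 kN (net-section rupture governs)

Bolt shear: A_b = π(16)²/4 = 201.06 mm². φR_n = 0.75 × 469 × 201.06 × 9 × 2 = 1273.0 kN.
Bearing (8 mm plate, F_u = 450 MPa): end bolts L_c = 33 − 18/2 = 24, R_n = min(1.2×24×8×450, 2.4×16×8×450) = 103.68 kN/bolt; interior L_c = 53 − 18 = 35, R_n = 138.24 kN/bolt. φR_n = 0.75 × (3×103.68 + 6×138.24) = 855.4 kN.
Tension rupture (net): A_n = (189 − 3×20)×8 = 1032 mm² (U = 1.0, A_e = A_n). φR_n = 0.75 × 450 × 1032 = 348.3 kN.
Block shear: shear path 2×[33+2×53] = 2×139 mm, A_gv = 2224, A_nv = 2×(139 − 2.5×20)×8 = 1424 mm²; tension across gage: (104 − 2×20)×8 = 512 mm². R_n = min(0.6×450×1424, 0.6×345×2224) + 1.0×450×512 = min(384.48, 460.37) + 230.4 = 614.88 kN. φR_n = 0.75 × 614.88 = 461.2 kN.
Governing: min(1273.0, 855.4, 348.3, 461.2) = 348.3 kN → net-section rupture.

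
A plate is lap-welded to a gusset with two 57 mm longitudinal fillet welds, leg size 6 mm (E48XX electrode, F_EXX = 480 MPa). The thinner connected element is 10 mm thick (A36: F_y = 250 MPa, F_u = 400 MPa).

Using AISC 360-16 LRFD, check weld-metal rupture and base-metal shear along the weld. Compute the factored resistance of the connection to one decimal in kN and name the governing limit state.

Weld metal: throat = 0.707×6 = 4.242 mm, L = 2×57 = 114 mm. φR_n = 0.75 × 0.6 × 480 × 4.242 × 114 = 104.5 kN.
Base metal shear (10 mm plate): yield φR_n = 1.0×0.6×250×10×114 = 171.0 kN; rupture φR_n = 0.75×0.6×400×10×114 = 205.2 kN; take 171.0 kN (yield).
Governing: min(104.5, 171.0) = 104.5 kN → weld metal.

104.5 kN (weld metal governs)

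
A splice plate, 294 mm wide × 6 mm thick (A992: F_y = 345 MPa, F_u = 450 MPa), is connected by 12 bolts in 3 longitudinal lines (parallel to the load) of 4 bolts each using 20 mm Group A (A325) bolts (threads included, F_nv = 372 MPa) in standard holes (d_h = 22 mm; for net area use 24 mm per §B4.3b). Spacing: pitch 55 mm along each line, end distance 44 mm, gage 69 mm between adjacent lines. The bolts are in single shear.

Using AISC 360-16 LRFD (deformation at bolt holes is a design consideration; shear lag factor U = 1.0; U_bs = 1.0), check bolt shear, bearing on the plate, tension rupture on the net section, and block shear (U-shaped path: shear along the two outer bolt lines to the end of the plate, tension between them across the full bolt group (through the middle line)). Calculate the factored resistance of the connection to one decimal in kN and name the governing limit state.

Bolt shear: A_b = π(20)²/4 = 314.16 mm². φR_n = 0.75 × 372 × 314.16 × 12 × 1 = 1051.8 kN.
Bearing (6 mm plate, F_u = 450 MPa): end bolts L_c = 44 − 22/2 = 33, R_n = min(1.2×33×6×450, 2.4×20×6×450) = 106.92 kN/bolt; interior L_c = 55 − 22 = 33, R_n = 106.92 kN/bolt. φR_n = 0.75 × (3×106.92 + 9×106.92) = 962.3 kN.
Tension rupture (net): A_n = (294 − 3×24)×6 = 1332 mm² (U = 1.0, A_e = A_n). φR_n = 0.75 × 450 × 1332 = 449.6 kN.
Block shear: shear path 2×[44+3×55] = 2×209 mm, A_gv = 2508, A_nv = 2×(209 − 3.5×24)×6 = 1500 mm²; tension across gage: (138 − 2×24)×6 = 540 mm². R_n = min(0.6×450×1500, 0.6×345×2508) + 1.0×450×540 = min(405, 519.16) + 243 = 648 kN. φR_n = 0.75 × 648 = 486.0 kN.
Governing: min(1051.8, 962.3, 449.6, 486.0) = 449.6 kN → net-section rupture.

449.6 kN (net-section rupture governs)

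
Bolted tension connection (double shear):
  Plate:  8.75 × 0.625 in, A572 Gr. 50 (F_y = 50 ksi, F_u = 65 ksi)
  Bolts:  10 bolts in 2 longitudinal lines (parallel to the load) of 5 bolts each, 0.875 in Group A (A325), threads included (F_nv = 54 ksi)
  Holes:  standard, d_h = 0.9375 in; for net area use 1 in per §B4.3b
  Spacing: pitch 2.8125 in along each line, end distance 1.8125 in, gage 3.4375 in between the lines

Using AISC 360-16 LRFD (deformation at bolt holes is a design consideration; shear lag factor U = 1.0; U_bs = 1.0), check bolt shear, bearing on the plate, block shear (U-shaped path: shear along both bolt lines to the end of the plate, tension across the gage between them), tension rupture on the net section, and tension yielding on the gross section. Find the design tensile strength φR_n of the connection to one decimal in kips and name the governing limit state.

205.7 kips (net-section rupture governs)

Bolt shear: A_b = π(0.875)²/4 = 0.60132 in². φR_n = 0.75 × 54 × 0.60132 × 10 × 2 = 487.1 kips.
Bearing (0.625 in plate, F_u = 65 ksi): end bolts L_c = 1.8125 − 0.9375/2 = 1.34375, R_n = min(1.2×1.34375×0.625×65, 2.4×0.875×0.625×65) = 65.508 kips/bolt; interior L_c = 2.8125 − 0.9375 = 1.875, R_n = 85.313 kips/bolt. φR_n = 0.75 × (2×65.508 + 8×85.313) = 610.1 kips.
Block shear: shear path 2×[1.8125+4×2.8125] = 2×13.0625 in, A_gv = 16.328, A_nv = 2×(13.0625 − 4.5×1)×0.625 = 10.703 in²; tension across gage: (3.4375 − 1×1)×0.625 = 1.5234 in². R_n = min(0.6×65×10.703, 0.6×50×16.328) + 1.0×65×1.5234 = min(417.42, 489.84) + 99.021 = 516.44 kips. φR_n = 0.75 × 516.44 = 387.3 kips.
Tension rupture (net): A_n = (8.75 − 2×1)×0.625 = 4.2188 in² (U = 1.0, A_e = A_n). φR_n = 0.75 × 65 × 4.2188 = 205.7 kips.
Tension yield (gross): A_g = 8.75×0.625 = 5.4688 in². φR_n = 0.90 × 50 × 5.4688 = 246.1 kips.
Governing: min(487.1, 610.1, 387.3, 205.7, 246.1) = 205.7 kips → net-section rupture.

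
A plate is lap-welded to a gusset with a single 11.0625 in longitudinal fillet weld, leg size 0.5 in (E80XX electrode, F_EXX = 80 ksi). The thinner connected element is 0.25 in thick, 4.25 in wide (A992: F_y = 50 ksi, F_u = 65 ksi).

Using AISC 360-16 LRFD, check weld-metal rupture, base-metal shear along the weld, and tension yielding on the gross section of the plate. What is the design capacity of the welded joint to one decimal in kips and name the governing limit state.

47.8 kips (gross-section yield governs)

Weld metal: throat = 0.707×0.5 = 0.3535 in, L = 11.0625 in. φR_n = 0.75 × 0.6 × 80 × 0.3535 × 11.0625 = 140.8 kips.
Base metal shear (0.25 in plate): yield φR_n = 1.0×0.6×50×0.25×11.0625 = 83.0 kips; rupture φR_n = 0.75×0.6×65×0.25×11.0625 = 80.9 kips; take 80.9 kips (rupture).
Tension yield (gross): A_g = 4.25×0.25 = 1.0625 in². φR_n = 0.90 × 50 × 1.0625 = 47.8 kips.
Governing: min(140.8, 80.9, 47.8) = 47.8 kips → gross-section yield.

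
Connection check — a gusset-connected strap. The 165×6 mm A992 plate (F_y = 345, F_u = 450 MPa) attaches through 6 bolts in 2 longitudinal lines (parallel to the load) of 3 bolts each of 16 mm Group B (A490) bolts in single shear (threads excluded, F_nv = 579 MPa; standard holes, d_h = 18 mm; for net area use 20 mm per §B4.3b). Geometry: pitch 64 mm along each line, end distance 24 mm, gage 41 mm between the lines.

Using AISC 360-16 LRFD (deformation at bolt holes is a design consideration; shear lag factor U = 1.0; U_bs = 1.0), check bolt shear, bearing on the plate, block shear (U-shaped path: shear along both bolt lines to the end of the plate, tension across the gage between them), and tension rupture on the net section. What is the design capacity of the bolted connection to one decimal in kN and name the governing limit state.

253.1 kN (net-section rupture governs)

Bolt shear: A_b = π(16)²/4 = 201.06 mm². φR_n = 0.75 × 579 × 201.06 × 6 × 1 = 523.9 kN.
Bearing (6 mm plate, F_u = 450 MPa): end bolts L_c = 24 − 18/2 = 15, R_n = min(1.2×15×6×450, 2.4×16×6×450) = 48.6 kN/bolt; interior L_c = 64 − 18 = 46, R_n = 103.68 kN/bolt. φR_n = 0.75 × (2×48.6 + 4×103.68) = 383.9 kN.
Block shear: shear path 2×[24+2×64] = 2×152 mm, A_gv = 1824, A_nv = 2×(152 − 2.5×20)×6 = 1224 mm²; tension across gage: (41 − 1×20)×6 = 126 mm². R_n = min(0.6×450×1224, 0.6×345×1824) + 1.0×450×126 = min(330.48, 377.57) + 56.7 = 387.18 kN. φR_n = 0.75 × 387.18 = 290.4 kN.
Tension rupture (net): A_n = (165 − 2×20)×6 = 750 mm² (U = 1.0, A_e = A_n). φR_n = 0.75 × 450 × 750 = 253.1 kN.
Governing: min(523.9, 383.9, 290.4, 253.1) = 253.1 kN → net-section rupture.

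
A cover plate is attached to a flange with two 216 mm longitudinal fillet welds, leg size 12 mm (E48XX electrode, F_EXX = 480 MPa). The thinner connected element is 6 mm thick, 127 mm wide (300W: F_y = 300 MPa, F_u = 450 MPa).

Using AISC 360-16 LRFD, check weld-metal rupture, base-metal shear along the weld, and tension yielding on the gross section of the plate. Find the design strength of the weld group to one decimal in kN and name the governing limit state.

205.7 kN (gross-section yield governs)

Weld metal: throat = 0.707×12 = 8.484 mm, L = 2×216 = 432 mm. φR_n = 0.75 × 0.6 × 480 × 8.484 × 432 = 791.7 kN.
Base metal shear (6 mm plate): yield φR_n = 1.0×0.6×300×6×432 = 466.6 kN; rupture φR_n = 0.75×0.6×450×6×432 = 524.9 kN; take 466.6 kN (yield).
Tension yield (gross): A_g = 127×6 = 762 mm². φR_n = 0.90 × 300 × 762 = 205.7 kN.
Governing: min(791.7, 466.6, 205.7) = 205.7 kN → gross-section yield.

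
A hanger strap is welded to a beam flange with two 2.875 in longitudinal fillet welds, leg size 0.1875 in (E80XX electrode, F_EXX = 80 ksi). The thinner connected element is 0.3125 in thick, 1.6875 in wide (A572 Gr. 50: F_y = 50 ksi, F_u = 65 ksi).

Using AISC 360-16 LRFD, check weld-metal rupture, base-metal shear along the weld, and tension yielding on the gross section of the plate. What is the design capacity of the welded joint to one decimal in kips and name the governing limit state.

Weld metal: throat = 0.707×0.1875 = 0.13256 in, L = 2×2.875 = 5.75 in. φR_n = 0.75 × 0.6 × 80 × 0.13256 × 5.75 = 27.4 kips.
Base metal shear (0.3125 in plate): yield φR_n = 1.0×0.6×50×0.3125×5.75 = 53.9 kips; rupture φR_n = 0.75×0.6×65×0.3125×5.75 = 52.6 kips; take 52.6 kips (rupture).
Tension yield (gross): A_g = 1.6875×0.3125 = 0.52734 in². φR_n = 0.90 × 50 × 0.52734 = 23.7 kips.
Governing: min(27.4, 52.6, 23.7) = 23.7 kips → gross-section yield.

23.7 kips (gross-section yield governs)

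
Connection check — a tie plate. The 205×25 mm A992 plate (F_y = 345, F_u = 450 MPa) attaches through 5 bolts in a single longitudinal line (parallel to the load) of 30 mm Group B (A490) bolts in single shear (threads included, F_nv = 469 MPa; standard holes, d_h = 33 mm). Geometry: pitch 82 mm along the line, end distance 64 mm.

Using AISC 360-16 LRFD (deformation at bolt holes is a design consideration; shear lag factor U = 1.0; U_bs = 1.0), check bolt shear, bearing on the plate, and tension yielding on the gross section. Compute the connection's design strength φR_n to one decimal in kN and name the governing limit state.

1243.2 kN (bolt shear governs)

Bolt shear: A_b = π(30)²/4 = 706.86 mm². φR_n = 0.75 × 469 × 706.86 × 5 × 1 = 1243.2 kN.
Bearing (25 mm plate, F_u = 450 MPa): end bolts L_c = 64 − 33/2 = 47.5, R_n = min(1.2×47.5×25×450, 2.4×30×25×450) = 641.25 kN/bolt; interior L_c = 82 − 33 = 49, R_n = 661.5 kN/bolt. φR_n = 0.75 × (1×641.25 + 4×661.5) = 2465.4 kN.
Tension yield (gross): A_g = 205×25 = 5125 mm². φR_n = 0.90 × 345 × 5125 = 1591.3 kN.
Governing: min(1243.2, 2465.4, 1591.3) = 1243.2 kN → bolt shear.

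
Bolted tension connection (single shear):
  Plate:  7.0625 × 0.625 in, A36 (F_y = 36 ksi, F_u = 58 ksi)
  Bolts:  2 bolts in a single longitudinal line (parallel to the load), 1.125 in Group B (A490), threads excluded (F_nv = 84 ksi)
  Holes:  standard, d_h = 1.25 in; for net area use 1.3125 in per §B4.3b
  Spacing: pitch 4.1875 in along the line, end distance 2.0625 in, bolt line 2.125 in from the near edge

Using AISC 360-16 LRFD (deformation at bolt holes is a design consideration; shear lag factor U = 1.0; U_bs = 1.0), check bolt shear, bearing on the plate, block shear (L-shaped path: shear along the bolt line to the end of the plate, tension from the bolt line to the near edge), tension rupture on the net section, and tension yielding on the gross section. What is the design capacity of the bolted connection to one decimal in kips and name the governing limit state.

Bolt shear: A_b = π(1.125)²/4 = 0.99402 in². φR_n = 0.75 × 84 × 0.99402 × 2 × 1 = 125.2 kips.
Bearing (0.625 in plate, F_u = 58 ksi): end bolts L_c = 2.0625 − 1.25/2 = 1.4375, R_n = min(1.2×1.4375×0.625×58, 2.4×1.125×0.625×58) = 62.531 kips/bolt; interior L_c = 4.1875 − 1.25 = 2.9375, R_n = 97.875 kips/bolt. φR_n = 0.75 × (1×62.531 + 1×97.875) = 120.3 kips.
Block shear: shear path 1×[2.0625+1×4.1875] = 1×6.25 in, A_gv = 3.9063, A_nv = 1×(6.25 − 1.5×1.3125)×0.625 = 2.6758 in²; tension to near edge: (2.125 − 0.5×1.3125)×0.625 = 0.91797 in². R_n = min(0.6×58×2.6758, 0.6×36×3.9063) + 1.0×58×0.91797 = min(93.118, 84.376) + 53.242 = 137.62 kips. φR_n = 0.75 × 137.62 = 103.2 kips.
Tension rupture (net): A_n = (7.0625 − 1×1.3125)×0.625 = 3.5938 in² (U = 1.0, A_e = A_n). φR_n = 0.75 × 58 × 3.5938 = 156.3 kips.
Tension yield (gross): A_g = 7.0625×0.625 = 4.4141 in². φR_n = 0.90 × 36 × 4.4141 = 143.0 kips.
Governing: min(125.2, 120.3, 103.2, 156.3, 143.0) = 103.2 kips → block shear.

103.2 kips (block shear governs)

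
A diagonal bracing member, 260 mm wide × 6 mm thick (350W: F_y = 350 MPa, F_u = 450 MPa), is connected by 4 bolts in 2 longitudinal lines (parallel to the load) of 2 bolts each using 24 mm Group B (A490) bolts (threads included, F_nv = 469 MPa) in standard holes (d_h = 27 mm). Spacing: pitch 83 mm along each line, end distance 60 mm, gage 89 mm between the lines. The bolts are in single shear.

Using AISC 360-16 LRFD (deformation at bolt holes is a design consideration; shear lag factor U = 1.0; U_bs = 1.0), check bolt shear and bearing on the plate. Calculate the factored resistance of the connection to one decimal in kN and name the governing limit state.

Bolt shear: A_b = π(24)²/4 = 452.39 mm². φR_n = 0.75 × 469 × 452.39 × 4 × 1 = 636.5 kN.
Bearing (6 mm plate, F_u = 450 MPa): end bolts L_c = 60 − 27/2 = 46.5, R_n = min(1.2×46.5×6×450, 2.4×24×6×450) = 150.66 kN/bolt; interior L_c = 83 − 27 = 56, R_n = 155.52 kN/bolt. φR_n = 0.75 × (2×150.66 + 2×155.52) = 459.3 kN.
Governing: min(636.5, 459.3) = 459.3 kN → bearing.

459.3 kN (bearing governs)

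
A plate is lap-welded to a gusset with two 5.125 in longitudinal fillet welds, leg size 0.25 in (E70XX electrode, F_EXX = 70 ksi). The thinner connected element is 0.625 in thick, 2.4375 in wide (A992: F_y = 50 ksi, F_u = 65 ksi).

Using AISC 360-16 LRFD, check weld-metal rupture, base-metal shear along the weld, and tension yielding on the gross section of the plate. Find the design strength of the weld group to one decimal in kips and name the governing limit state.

Weld metal: throat = 0.707×0.25 = 0.17675 in, L = 2×5.125 = 10.25 in. φR_n = 0.75 × 0.6 × 70 × 0.17675 × 10.25 = 57.1 kips.
Base metal shear (0.625 in plate): yield φR_n = 1.0×0.6×50×0.625×10.25 = 192.2 kips; rupture φR_n = 0.75×0.6×65×0.625×10.25 = 187.4 kips; take 187.4 kips (rupture).
Tension yield (gross): A_g = 2.4375×0.625 = 1.5234 in². φR_n = 0.90 × 50 × 1.5234 = 68.6 kips.
Governing: min(57.1, 187.4, 68.6) = 57.1 kips → weld metal.

57.1 kips (weld metal governs)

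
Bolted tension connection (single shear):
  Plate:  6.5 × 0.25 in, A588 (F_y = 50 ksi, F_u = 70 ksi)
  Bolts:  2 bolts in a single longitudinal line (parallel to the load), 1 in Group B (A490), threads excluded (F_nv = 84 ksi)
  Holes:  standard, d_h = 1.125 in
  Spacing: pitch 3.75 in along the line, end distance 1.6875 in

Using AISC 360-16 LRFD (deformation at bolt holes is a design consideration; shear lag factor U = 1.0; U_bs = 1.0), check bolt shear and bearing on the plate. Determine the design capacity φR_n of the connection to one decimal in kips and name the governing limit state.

49.2 kips (bearing governs)

Bolt shear: A_b = π(1)²/4 = 0.7854 in². φR_n = 0.75 × 84 × 0.7854 × 2 × 1 = 99.0 kips.
Bearing (0.25 in plate, F_u = 70 ksi): end bolts L_c = 1.6875 − 1.125/2 = 1.125, R_n = min(1.2×1.125×0.25×70, 2.4×1×0.25×70) = 23.625 kips/bolt; interior L_c = 3.75 − 1.125 = 2.625, R_n = 42 kips/bolt. φR_n = 0.75 × (1×23.625 + 1×42) = 49.2 kips.
Governing: min(99.0, 49.2) = 49.2 kips → bearing.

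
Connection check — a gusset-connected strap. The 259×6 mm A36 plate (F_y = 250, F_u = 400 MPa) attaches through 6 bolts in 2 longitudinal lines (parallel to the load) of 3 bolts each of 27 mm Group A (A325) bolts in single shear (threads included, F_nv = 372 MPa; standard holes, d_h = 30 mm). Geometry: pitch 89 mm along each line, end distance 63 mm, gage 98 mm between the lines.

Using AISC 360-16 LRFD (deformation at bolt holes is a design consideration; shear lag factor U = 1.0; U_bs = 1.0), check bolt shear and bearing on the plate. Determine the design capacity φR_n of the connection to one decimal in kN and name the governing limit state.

Bolt shear: A_b = π(27)²/4 = 572.56 mm². φR_n = 0.75 × 372 × 572.56 × 6 × 1 = 958.5 kN.
Bearing (6 mm plate, F_u = 400 MPa): end bolts L_c = 63 − 30/2 = 48, R_n = min(1.2×48×6×400, 2.4×27×6×400) = 138.24 kN/bolt; interior L_c = 89 − 30 = 59, R_n = 155.52 kN/bolt. φR_n = 0.75 × (2×138.24 + 4×155.52) = 673.9 kN.
Governing: min(958.5, 673.9) = 673.9 kN → bearing.

673.9 kN (bearing governs)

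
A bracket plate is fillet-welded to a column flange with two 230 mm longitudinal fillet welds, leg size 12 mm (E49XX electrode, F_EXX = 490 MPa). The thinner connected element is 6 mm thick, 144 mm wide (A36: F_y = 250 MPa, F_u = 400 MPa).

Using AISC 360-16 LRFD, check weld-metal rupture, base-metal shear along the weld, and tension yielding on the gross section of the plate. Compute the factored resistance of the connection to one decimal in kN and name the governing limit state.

194.4 kN (gross-section yield governs)

Weld metal: throat = 0.707×12 = 8.484 mm, L = 2×230 = 460 mm. φR_n = 0.75 × 0.6 × 490 × 8.484 × 460 = 860.5 kN.
Base metal shear (6 mm plate): yield φR_n = 1.0×0.6×250×6×460 = 414.0 kN; rupture φR_n = 0.75×0.6×400×6×460 = 496.8 kN; take 414.0 kN (yield).
Tension yield (gross): A_g = 144×6 = 864 mm². φR_n = 0.90 × 250 × 864 = 194.4 kN.
Governing: min(860.5, 414.0, 194.4) = 194.4 kN → gross-section yield.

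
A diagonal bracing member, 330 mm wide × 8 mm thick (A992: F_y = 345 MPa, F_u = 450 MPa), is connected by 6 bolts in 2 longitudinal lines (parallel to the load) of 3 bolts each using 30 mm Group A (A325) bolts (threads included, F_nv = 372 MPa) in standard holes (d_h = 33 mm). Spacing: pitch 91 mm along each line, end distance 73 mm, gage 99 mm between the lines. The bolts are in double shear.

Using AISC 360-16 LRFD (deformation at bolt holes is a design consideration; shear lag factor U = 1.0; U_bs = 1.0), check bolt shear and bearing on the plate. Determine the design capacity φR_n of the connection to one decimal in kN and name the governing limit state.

Bolt shear: A_b = π(30)²/4 = 706.86 mm². φR_n = 0.75 × 372 × 706.86 × 6 × 2 = 2366.6 kN.
Bearing (8 mm plate, F_u = 450 MPa): end bolts L_c = 73 − 33/2 = 56.5, R_n = min(1.2×56.5×8×450, 2.4×30×8×450) = 244.08 kN/bolt; interior L_c = 91 − 33 = 58, R_n = 250.56 kN/bolt. φR_n = 0.75 × (2×244.08 + 4×250.56) = 1117.8 kN.
Governing: min(2366.6, 1117.8) = 1117.8 kN → bearing.

1117.8 kN (bearing governs)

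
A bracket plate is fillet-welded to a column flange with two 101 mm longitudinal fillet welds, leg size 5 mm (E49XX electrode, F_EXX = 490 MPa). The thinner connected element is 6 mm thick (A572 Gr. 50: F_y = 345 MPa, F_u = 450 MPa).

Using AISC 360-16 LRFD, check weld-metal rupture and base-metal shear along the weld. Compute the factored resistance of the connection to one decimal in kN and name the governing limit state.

157.5 kN (weld metal governs)

Weld metal: throat = 0.707×5 = 3.535 mm, L = 2×101 = 202 mm. φR_n = 0.75 × 0.6 × 490 × 3.535 × 202 = 157.5 kN.
Base metal shear (6 mm plate): yield φR_n = 1.0×0.6×345×6×202 = 250.9 kN; rupture φR_n = 0.75×0.6×450×6×202 = 245.4 kN; take 245.4 kN (rupture).
Governing: min(157.5, 245.4) = 157.5 kN → weld metal.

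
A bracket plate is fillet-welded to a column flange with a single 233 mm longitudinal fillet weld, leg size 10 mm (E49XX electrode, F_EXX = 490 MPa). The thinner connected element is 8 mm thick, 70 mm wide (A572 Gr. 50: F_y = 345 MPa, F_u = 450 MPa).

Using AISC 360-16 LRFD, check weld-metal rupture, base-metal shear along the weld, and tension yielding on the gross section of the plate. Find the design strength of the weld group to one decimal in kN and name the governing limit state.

Weld metal: throat = 0.707×10 = 7.07 mm, L = 233 mm. φR_n = 0.75 × 0.6 × 490 × 7.07 × 233 = 363.2 kN.
Base metal shear (8 mm plate): yield φR_n = 1.0×0.6×345×8×233 = 385.8 kN; rupture φR_n = 0.75×0.6×450×8×233 = 377.5 kN; take 377.5 kN (rupture).
Tension yield (gross): A_g = 70×8 = 560 mm². φR_n = 0.90 × 345 × 560 = 173.9 kN.
Governing: min(363.2, 377.5, 173.9) = 173.9 kN → gross-section yield.

173.9 kN (gross-section yield governs)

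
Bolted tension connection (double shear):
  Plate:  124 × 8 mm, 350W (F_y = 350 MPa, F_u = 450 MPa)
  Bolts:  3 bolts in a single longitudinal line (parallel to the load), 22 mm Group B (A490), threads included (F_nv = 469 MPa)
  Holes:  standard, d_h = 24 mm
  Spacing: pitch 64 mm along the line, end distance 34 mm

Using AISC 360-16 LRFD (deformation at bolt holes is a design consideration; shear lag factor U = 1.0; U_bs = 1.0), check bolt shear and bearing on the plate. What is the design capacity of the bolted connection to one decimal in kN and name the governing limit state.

Bolt shear: A_b = π(22)²/4 = 380.13 mm². φR_n = 0.75 × 469 × 380.13 × 3 × 2 = 802.3 kN.
Bearing (8 mm plate, F_u = 450 MPa): end bolts L_c = 34 − 24/2 = 22, R_n = min(1.2×22×8×450, 2.4×22×8×450) = 95.04 kN/bolt; interior L_c = 64 − 24 = 40, R_n = 172.8 kN/bolt. φR_n = 0.75 × (1×95.04 + 2×172.8) = 330.5 kN.
Governing: min(802.3, 330.5) = 330.5 kN → bearing.

330.5 kN (bearing governs)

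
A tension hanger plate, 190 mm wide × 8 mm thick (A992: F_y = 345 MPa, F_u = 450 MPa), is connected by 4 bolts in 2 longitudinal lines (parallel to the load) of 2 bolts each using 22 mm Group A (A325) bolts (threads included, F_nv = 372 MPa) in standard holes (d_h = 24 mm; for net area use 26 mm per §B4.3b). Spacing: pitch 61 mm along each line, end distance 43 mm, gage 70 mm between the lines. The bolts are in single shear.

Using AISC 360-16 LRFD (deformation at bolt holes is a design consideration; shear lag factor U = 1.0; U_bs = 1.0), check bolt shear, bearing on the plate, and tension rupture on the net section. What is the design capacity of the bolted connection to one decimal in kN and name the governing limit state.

372.6 kN (net-section rupture governs)

Bolt shear: A_b = π(22)²/4 = 380.13 mm². φR_n = 0.75 × 372 × 380.13 × 4 × 1 = 424.2 kN.
Bearing (8 mm plate, F_u = 450 MPa): end bolts L_c = 43 − 24/2 = 31, R_n = min(1.2×31×8×450, 2.4×22×8×450) = 133.92 kN/bolt; interior L_c = 61 − 24 = 37, R_n = 159.84 kN/bolt. φR_n = 0.75 × (2×133.92 + 2×159.84) = 440.6 kN.
Tension rupture (net): A_n = (190 − 2×26)×8 = 1104 mm² (U = 1.0, A_e = A_n). φR_n = 0.75 × 450 × 1104 = 372.6 kN.
Governing: min(424.2, 440.6, 372.6) = 372.6 kN → net-section rupture.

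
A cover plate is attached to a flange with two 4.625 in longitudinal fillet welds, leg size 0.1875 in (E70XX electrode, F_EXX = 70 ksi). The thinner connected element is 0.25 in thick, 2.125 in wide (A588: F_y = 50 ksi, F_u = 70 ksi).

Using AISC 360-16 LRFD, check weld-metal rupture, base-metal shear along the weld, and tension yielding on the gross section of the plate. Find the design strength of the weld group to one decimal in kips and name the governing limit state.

23.9 kips (gross-section yield governs)

Weld metal: throat = 0.707×0.1875 = 0.13256 in, L = 2×4.625 = 9.25 in. φR_n = 0.75 × 0.6 × 70 × 0.13256 × 9.25 = 38.6 kips.
Base metal shear (0.25 in plate): yield φR_n = 1.0×0.6×50×0.25×9.25 = 69.4 kips; rupture φR_n = 0.75×0.6×70×0.25×9.25 = 72.8 kips; take 69.4 kips (yield).
Tension yield (gross): A_g = 2.125×0.25 = 0.53125 in². φR_n = 0.90 × 50 × 0.53125 = 23.9 kips.
Governing: min(38.6, 69.4, 23.9) = 23.9 kips → gross-section yield.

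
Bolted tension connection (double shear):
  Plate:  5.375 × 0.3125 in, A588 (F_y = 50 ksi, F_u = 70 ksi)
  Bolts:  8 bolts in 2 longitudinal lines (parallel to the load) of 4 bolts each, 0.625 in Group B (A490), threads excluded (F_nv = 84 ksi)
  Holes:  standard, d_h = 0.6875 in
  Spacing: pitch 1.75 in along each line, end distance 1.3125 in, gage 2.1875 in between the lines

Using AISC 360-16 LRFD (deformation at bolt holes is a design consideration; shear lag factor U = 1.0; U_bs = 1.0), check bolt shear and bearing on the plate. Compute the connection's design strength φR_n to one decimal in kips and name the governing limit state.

163.7 kips (bearing governs)

Bolt shear: A_b = π(0.625)²/4 = 0.3068 in². φR_n = 0.75 × 84 × 0.3068 × 8 × 2 = 309.3 kips.
Bearing (0.3125 in plate, F_u = 70 ksi): end bolts L_c = 1.3125 − 0.6875/2 = 0.96875, R_n = min(1.2×0.96875×0.3125×70, 2.4×0.625×0.3125×70) = 25.43 kips/bolt; interior L_c = 1.75 − 0.6875 = 1.0625, R_n = 27.891 kips/bolt. φR_n = 0.75 × (2×25.43 + 6×27.891) = 163.7 kips.
Governing: min(309.3, 163.7) = 163.7 kips → bearing.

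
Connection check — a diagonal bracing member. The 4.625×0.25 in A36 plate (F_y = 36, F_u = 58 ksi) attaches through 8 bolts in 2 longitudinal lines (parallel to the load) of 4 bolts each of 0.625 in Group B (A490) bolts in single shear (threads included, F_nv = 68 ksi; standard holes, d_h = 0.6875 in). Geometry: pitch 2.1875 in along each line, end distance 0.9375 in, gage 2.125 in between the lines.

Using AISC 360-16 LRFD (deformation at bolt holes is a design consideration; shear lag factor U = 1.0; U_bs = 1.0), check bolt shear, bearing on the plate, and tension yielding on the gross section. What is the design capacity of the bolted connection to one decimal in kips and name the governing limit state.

37.5 kips (gross-section yield governs)

Bolt shear: A_b = π(0.625)²/4 = 0.3068 in². φR_n = 0.75 × 68 × 0.3068 × 8 × 1 = 125.2 kips.
Bearing (0.25 in plate, F_u = 58 ksi): end bolts L_c = 0.9375 − 0.6875/2 = 0.59375, R_n = min(1.2×0.59375×0.25×58, 2.4×0.625×0.25×58) = 10.331 kips/bolt; interior L_c = 2.1875 − 0.6875 = 1.5, R_n = 21.75 kips/bolt. φR_n = 0.75 × (2×10.331 + 6×21.75) = 113.4 kips.
Tension yield (gross): A_g = 4.625×0.25 = 1.1563 in². φR_n = 0.90 × 36 × 1.1563 = 37.5 kips.
Governing: min(125.2, 113.4, 37.5) = 37.5 kips → gross-section yield.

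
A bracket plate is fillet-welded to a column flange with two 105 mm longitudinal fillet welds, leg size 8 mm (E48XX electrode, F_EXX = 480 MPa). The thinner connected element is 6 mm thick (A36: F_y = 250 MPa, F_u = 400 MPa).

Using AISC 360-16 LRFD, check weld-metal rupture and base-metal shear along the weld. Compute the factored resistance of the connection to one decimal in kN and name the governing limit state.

189.0 kN (base-metal shear governs)

Weld metal: throat = 0.707×8 = 5.656 mm, L = 2×105 = 210 mm. φR_n = 0.75 × 0.6 × 480 × 5.656 × 210 = 256.6 kN.
Base metal shear (6 mm plate): yield φR_n = 1.0×0.6×250×6×210 = 189.0 kN; rupture φR_n = 0.75×0.6×400×6×210 = 226.8 kN; take 189.0 kN (yield).
Governing: min(256.6, 189.0) = 189.0 kN → base-metal shear.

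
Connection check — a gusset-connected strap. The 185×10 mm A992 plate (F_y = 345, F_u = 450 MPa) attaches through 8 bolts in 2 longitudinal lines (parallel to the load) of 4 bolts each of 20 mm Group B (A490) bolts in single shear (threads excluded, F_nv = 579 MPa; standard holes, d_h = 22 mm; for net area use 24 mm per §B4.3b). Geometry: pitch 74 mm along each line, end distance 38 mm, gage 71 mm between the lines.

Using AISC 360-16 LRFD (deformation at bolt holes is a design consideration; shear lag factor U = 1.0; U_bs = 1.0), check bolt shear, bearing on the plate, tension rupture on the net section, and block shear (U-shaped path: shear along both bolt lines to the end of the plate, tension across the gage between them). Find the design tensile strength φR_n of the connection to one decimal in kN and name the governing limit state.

462.4 kN (net-section rupture governs)

Bolt shear: A_b = π(20)²/4 = 314.16 mm². φR_n = 0.75 × 579 × 314.16 × 8 × 1 = 1091.4 kN.
Bearing (10 mm plate, F_u = 450 MPa): end bolts L_c = 38 − 22/2 = 27, R_n = min(1.2×27×10×450, 2.4×20×10×450) = 145.8 kN/bolt; interior L_c = 74 − 22 = 52, R_n = 216 kN/bolt. φR_n = 0.75 × (2×145.8 + 6×216) = 1190.7 kN.
Tension rupture (net): A_n = (185 − 2×24)×10 = 1370 mm² (U = 1.0, A_e = A_n). φR_n = 0.75 × 450 × 1370 = 462.4 kN.
Block shear: shear path 2×[38+3×74] = 2×260 mm, A_gv = 5200, A_nv = 2×(260 − 3.5×24)×10 = 3520 mm²; tension across gage: (71 − 1×24)×10 = 470 mm². R_n = min(0.6×450×3520, 0.6×345×5200) + 1.0×450×470 = min(950.4, 1076.4) + 211.5 = 1161.9 kN. φR_n = 0.75 × 1161.9 = 871.4 kN.
Governing: min(1091.4, 1190.7, 462.4, 871.4) = 462.4 kN → net-section rupture.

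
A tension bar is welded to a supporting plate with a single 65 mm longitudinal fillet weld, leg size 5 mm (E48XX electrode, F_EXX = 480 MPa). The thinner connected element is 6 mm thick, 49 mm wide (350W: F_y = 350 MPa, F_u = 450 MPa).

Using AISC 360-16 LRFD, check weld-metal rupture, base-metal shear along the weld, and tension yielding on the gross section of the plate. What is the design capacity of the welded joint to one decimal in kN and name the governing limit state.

49.6 kN (weld metal governs)

Weld metal: throat = 0.707×5 = 3.535 mm, L = 65 mm. φR_n = 0.75 × 0.6 × 480 × 3.535 × 65 = 49.6 kN.
Base metal shear (6 mm plate): yield φR_n = 1.0×0.6×350×6×65 = 81.9 kN; rupture φR_n = 0.75×0.6×450×6×65 = 79.0 kN; take 79.0 kN (rupture).
Tension yield (gross): A_g = 49×6 = 294 mm². φR_n = 0.90 × 350 × 294 = 92.6 kN.
Governing: min(49.6, 79.0, 92.6) = 49.6 kN → weld metal.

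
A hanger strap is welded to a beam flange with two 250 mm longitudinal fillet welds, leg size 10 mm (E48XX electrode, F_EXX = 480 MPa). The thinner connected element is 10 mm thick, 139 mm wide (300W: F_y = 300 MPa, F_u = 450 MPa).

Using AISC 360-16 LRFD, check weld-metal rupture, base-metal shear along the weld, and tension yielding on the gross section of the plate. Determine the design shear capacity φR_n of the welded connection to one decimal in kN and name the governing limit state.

Weld metal: throat = 0.707×10 = 7.07 mm, L = 2×250 = 500 mm. φR_n = 0.75 × 0.6 × 480 × 7.07 × 500 = 763.6 kN.
Base metal shear (10 mm plate): yield φR_n = 1.0×0.6×300×10×500 = 900.0 kN; rupture φR_n = 0.75×0.6×450×10×500 = 1012.5 kN; take 900.0 kN (yield).
Tension yield (gross): A_g = 139×10 = 1390 mm². φR_n = 0.90 × 300 × 1390 = 375.3 kN.
Governing: min(763.6, 900.0, 375.3) = 375.3 kN → gross-section yield.

375.3 kN (gross-section yield governs)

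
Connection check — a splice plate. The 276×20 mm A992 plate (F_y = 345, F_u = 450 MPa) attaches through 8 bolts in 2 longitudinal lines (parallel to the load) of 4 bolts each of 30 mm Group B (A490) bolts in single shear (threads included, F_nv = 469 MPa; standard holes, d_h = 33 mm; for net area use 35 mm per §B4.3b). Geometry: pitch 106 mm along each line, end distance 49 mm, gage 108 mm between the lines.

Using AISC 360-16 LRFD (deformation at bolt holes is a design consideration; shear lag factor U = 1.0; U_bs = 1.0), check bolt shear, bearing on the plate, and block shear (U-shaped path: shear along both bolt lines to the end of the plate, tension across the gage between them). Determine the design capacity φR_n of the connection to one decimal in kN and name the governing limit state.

1989.1 kN (bolt shear governs)

Bolt shear: A_b = π(30)²/4 = 706.86 mm². φR_n = 0.75 × 469 × 706.86 × 8 × 1 = 1989.1 kN.
Bearing (20 mm plate, F_u = 450 MPa): end bolts L_c = 49 − 33/2 = 32.5, R_n = min(1.2×32.5×20×450, 2.4×30×20×450) = 351 kN/bolt; interior L_c = 106 − 33 = 73, R_n = 648 kN/bolt. φR_n = 0.75 × (2×351 + 6×648) = 3442.5 kN.
Block shear: shear path 2×[49+3×106] = 2×367 mm, A_gv = 14680, A_nv = 2×(367 − 3.5×35)×20 = 9780 mm²; tension across gage: (108 − 1×35)×20 = 1460 mm². R_n = min(0.6×450×9780, 0.6×345×14680) + 1.0×450×1460 = min(2640.6, 3038.8) + 657 = 3297.6 kN. φR_n = 0.75 × 3297.6 = 2473.2 kN.
Governing: min(1989.1, 3442.5, 2473.2) = 1989.1 kN → bolt shear.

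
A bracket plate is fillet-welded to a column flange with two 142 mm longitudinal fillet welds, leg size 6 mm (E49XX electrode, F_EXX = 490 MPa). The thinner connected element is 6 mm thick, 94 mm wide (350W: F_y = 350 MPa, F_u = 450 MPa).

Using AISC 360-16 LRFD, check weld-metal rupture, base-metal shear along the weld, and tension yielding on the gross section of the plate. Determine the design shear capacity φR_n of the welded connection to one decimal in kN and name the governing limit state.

177.7 kN (gross-section yield governs)

Weld metal: throat = 0.707×6 = 4.242 mm, L = 2×142 = 284 mm. φR_n = 0.75 × 0.6 × 490 × 4.242 × 284 = 265.6 kN.
Base metal shear (6 mm plate): yield φR_n = 1.0×0.6×350×6×284 = 357.8 kN; rupture φR_n = 0.75×0.6×450×6×284 = 345.1 kN; take 345.1 kN (rupture).
Tension yield (gross): A_g = 94×6 = 564 mm². φR_n = 0.90 × 350 × 564 = 177.7 kN.
Governing: min(265.6, 345.1, 177.7) = 177.7 kN → gross-section yield.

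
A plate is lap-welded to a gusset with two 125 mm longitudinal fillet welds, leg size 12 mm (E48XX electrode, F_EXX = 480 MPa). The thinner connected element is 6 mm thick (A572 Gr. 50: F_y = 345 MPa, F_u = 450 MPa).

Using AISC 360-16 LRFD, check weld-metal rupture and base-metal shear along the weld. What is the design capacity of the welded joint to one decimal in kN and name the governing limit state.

Weld metal: throat = 0.707×12 = 8.484 mm, L = 2×125 = 250 mm. φR_n = 0.75 × 0.6 × 480 × 8.484 × 250 = 458.1 kN.
Base metal shear (6 mm plate): yield φR_n = 1.0×0.6×345×6×250 = 310.5 kN; rupture φR_n = 0.75×0.6×450×6×250 = 303.8 kN; take 303.8 kN (rupture).
Governing: min(458.1, 303.8) = 303.8 kN → base-metal shear.

303.8 kN (base-metal shear governs)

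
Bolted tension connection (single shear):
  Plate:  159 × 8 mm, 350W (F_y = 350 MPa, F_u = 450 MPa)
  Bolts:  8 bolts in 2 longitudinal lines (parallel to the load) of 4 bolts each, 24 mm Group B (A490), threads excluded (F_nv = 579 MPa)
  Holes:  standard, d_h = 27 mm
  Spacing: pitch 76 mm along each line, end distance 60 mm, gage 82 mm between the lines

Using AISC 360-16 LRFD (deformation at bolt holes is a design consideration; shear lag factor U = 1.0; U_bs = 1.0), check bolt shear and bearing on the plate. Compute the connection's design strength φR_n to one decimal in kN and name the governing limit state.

Bolt shear: A_b = π(24)²/4 = 452.39 mm². φR_n = 0.75 × 579 × 452.39 × 8 × 1 = 1571.6 kN.
Bearing (8 mm plate, F_u = 450 MPa): end bolts L_c = 60 − 27/2 = 46.5, R_n = min(1.2×46.5×8×450, 2.4×24×8×450) = 200.88 kN/bolt; interior L_c = 76 − 27 = 49, R_n = 207.36 kN/bolt. φR_n = 0.75 × (2×200.88 + 6×207.36) = 1234.4 kN.
Governing: min(1571.6, 1234.4) = 1234.4 kN → bearing.

1234.4 kN (bearing governs)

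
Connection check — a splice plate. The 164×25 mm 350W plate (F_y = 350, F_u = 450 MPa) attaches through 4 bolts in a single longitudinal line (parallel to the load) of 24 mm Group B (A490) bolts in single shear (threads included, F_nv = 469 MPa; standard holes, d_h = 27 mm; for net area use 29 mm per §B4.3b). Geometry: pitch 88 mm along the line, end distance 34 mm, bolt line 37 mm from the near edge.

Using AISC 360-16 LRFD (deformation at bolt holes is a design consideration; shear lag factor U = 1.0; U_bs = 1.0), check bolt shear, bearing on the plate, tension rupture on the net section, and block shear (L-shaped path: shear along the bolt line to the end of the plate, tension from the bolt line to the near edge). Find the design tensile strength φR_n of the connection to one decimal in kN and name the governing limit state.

Bolt shear: A_b = π(24)²/4 = 452.39 mm². φR_n = 0.75 × 469 × 452.39 × 4 × 1 = 636.5 kN.
Bearing (25 mm plate, F_u = 450 MPa): end bolts L_c = 34 − 27/2 = 20.5, R_n = min(1.2×20.5×25×450, 2.4×24×25×450) = 276.75 kN/bolt; interior L_c = 88 − 27 = 61, R_n = 648 kN/bolt. φR_n = 0.75 × (1×276.75 + 3×648) = 1665.6 kN.
Tension rupture (net): A_n = (164 − 1×29)×25 = 3375 mm² (U = 1.0, A_e = A_n). φR_n = 0.75 × 450 × 3375 = 1139.1 kN.
Block shear: shear path 1×[34+3×88] = 1×298 mm, A_gv = 7450, A_nv = 1×(298 − 3.5×29)×25 = 4912.5 mm²; tension to near edge: (37 − 0.5×29)×25 = 562.5 mm². R_n = min(0.6×450×4912.5, 0.6×350×7450) + 1.0×450×562.5 = min(1326.4, 1564.5) + 253.13 = 1579.5 kN. φR_n = 0.75 × 1579.5 = 1184.6 kN.
Governing: min(636.5, 1665.6, 1139.1, 1184.6) = 636.5 kN → bolt shear.

636.5 kN (bolt shear governs)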